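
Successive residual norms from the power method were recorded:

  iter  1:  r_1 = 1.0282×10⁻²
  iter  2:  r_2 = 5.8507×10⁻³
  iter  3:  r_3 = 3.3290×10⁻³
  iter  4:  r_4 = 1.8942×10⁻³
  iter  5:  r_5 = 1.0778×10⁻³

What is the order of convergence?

1

Consecutive ratios: r_5/r_4 = 1.0778×10⁻³/1.8942×10⁻³ = 0.569, r_4/r_3 = 1.8942×10⁻³/3.3290×10⁻³ = 0.569.
p ≈ ln(0.569)/ln(0.569) = -0.5639/-0.5639 ≈ 1.00.
So the convergence is linear (order 1).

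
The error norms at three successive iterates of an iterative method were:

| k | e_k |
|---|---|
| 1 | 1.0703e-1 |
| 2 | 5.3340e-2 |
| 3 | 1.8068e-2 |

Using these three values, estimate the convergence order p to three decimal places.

1.554

p ≈ ln(e_3/e_2) / ln(e_2/e_1)
  = ln(1.8068e-2/5.3340e-2) / ln(5.3340e-2/1.0703e-1)
  = ln(0.338733) / ln(0.498365)
  = -1.082543 / -0.696423 ≈ 1.554433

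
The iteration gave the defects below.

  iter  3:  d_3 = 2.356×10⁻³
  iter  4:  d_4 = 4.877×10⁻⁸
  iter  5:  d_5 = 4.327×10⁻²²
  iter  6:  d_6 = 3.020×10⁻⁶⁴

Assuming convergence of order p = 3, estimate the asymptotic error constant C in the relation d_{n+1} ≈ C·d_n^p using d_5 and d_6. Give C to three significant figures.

C ≈ d_6 / d_5^3
  = 3.020×10⁻⁶⁴ / (4.327×10⁻²²)^3
  = 3.020×10⁻⁶⁴ / 8.10141e-65 ≈ 3.7277

3.73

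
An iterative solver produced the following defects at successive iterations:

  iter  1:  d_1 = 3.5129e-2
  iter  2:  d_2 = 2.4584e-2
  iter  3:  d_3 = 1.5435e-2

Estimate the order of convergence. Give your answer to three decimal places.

1.304

p ≈ ln(d_3/d_2) / ln(d_2/d_1)
  = ln(1.5435e-2/2.4584e-2) / ln(2.4584e-2/3.5129e-2)
  = ln(0.627847) / ln(0.699821)
  = -0.465459 / -0.356931 ≈ 1.304059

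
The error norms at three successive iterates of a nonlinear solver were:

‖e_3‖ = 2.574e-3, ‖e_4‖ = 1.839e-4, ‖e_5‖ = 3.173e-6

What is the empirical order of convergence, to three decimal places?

p ≈ ln(‖e_5‖/‖e_4‖) / ln(‖e_4‖/‖e_3‖)
  = ln(3.173e-6/1.839e-4) / ln(1.839e-4/2.574e-3)
  = ln(0.0172539) / ln(0.0714452)
  = -4.059717 / -2.638825 ≈ 1.538456

1.538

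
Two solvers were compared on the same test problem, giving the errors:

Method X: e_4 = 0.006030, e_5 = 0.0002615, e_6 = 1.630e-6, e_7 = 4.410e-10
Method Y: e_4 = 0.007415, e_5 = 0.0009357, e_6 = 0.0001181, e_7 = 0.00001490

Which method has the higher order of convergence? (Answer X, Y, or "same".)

X

Method X: p ≈ ln(4.410e-10/1.630e-6)/ln(1.630e-6/0.0002615) ≈ 1.62.
Method Y: p ≈ ln(0.00001490/0.0001181)/ln(0.0001181/0.0009357) ≈ 1.00.
Method X has the higher order (≈1.6 vs ≈1.0).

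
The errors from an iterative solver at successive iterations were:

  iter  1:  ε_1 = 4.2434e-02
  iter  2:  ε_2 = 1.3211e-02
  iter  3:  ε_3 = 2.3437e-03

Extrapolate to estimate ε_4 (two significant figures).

First estimate the order: p ≈ ln(ε_3/ε_2) / ln(ε_2/ε_1) = ln(2.3437e-03/1.3211e-02)/ln(1.3211e-02/4.2434e-02) = ln(0.177405)/ln(0.311331) ≈ 1.4820.
Then ε_4 ≈ ε_3·(ε_3/ε_2)^p = 2.3437e-03·(0.177405)^1.4820 = 2.3437e-03·0.0770846 ≈ 0.0001807.

1.8e-4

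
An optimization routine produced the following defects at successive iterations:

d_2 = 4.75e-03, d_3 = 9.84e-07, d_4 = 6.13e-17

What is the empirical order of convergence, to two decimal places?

2.77

p ≈ ln(d_4/d_3) / ln(d_3/d_2)
  = ln(6.13e-17/9.84e-07) / ln(9.84e-07/4.75e-03)
  = ln(6.22967e-11) / ln(0.000207158)
  = -23.49911 / -8.48203 ≈ 2.77046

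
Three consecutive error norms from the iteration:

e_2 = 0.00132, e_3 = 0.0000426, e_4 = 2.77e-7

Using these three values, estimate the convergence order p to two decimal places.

p ≈ ln(e_4/e_3) / ln(e_3/e_2)
  = ln(2.77e-7/0.0000426) / ln(0.0000426/0.00132)
  = ln(0.00650235) / ln(0.0322727)
  = -5.03559 / -3.43353 ≈ 1.46659

1.47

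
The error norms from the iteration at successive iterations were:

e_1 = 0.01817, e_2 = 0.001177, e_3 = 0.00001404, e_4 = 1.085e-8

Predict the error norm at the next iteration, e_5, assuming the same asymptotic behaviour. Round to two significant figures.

First estimate the order: p ≈ ln(e_4/e_3) / ln(e_3/e_2) = ln(1.085e-8/0.00001404)/ln(0.00001404/0.001177) = ln(0.000772792)/ln(0.0119286) ≈ 1.6179.
Then e_5 ≈ e_4·(e_4/e_3)^p = 1.085e-8·(0.000772792)^1.6179 = 1.085e-8·9.22989e-06 ≈ 1.001e-13.

1.0e-13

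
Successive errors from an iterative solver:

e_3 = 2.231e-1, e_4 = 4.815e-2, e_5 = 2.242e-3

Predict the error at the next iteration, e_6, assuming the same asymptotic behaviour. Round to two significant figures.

First estimate the order: p ≈ ln(e_5/e_4) / ln(e_4/e_3) = ln(2.242e-3/4.815e-2)/ln(4.815e-2/2.231e-1) = ln(0.0465628)/ln(0.215823) ≈ 2.0002.
Then e_6 ≈ e_5·(e_5/e_4)^p = 2.242e-3·(0.0465628)^2.0002 = 2.242e-3·0.00216676 ≈ 4.858e-06.

4.9e-6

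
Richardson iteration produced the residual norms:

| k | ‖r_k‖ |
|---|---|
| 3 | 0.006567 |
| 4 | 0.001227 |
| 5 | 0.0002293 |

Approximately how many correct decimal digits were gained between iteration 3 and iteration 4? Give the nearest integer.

1

Digits gained ≈ log₁₀(‖r_3‖/‖r_4‖) = log₁₀(0.006567/0.001227) = log₁₀(5.35208) ≈ 0.729.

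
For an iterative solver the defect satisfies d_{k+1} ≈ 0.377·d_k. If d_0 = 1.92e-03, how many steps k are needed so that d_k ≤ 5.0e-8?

After k steps, d_k ≈ 1.92e-03·0.377^k.
Need 0.377^k ≤ 5.0e-8/1.92e-03 = 2.60417e-05.
k ≥ ln(2.60417e-05)/ln(0.377) = -10.5558/-0.97551 = 10.821.
Smallest integer k = 11.

11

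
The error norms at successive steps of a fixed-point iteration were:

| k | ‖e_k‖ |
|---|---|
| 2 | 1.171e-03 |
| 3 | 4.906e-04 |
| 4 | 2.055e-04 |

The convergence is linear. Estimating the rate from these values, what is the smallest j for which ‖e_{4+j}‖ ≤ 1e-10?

17

Rate ρ ≈ ‖e_4‖/‖e_3‖ = 2.055e-04/4.906e-04 = 0.4189.
After j more steps, ‖e_{4+j}‖ ≈ 2.055e-04·ρ^j; need ρ^j ≤ 1e-10/2.055e-04 = 4.86618e-07.
j ≥ ln(4.86618e-07)/ln(0.4189) = -14.5358/-0.87012 = 16.706.
So 17 more iterations are needed.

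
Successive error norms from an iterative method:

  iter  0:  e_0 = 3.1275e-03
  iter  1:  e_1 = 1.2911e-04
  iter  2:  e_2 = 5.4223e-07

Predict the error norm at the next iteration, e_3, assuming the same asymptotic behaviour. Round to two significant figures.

4.5e-11

First estimate the order: p ≈ ln(e_2/e_1) / ln(e_1/e_0) = ln(5.4223e-07/1.2911e-04)/ln(1.2911e-04/3.1275e-03) = ln(0.00419975)/ln(0.0412822) ≈ 1.7170.
Then e_3 ≈ e_2·(e_2/e_1)^p = 5.4223e-07·(0.00419975)^1.7170 = 5.4223e-07·8.29993e-05 ≈ 4.5e-11.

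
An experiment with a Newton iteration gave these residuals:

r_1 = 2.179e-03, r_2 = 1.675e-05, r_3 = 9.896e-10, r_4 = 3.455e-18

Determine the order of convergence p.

Consecutive ratios: r_4/r_3 = 3.455e-18/9.896e-10 = 3.49131e-09, r_3/r_2 = 9.896e-10/1.675e-05 = 5.90806e-05.
p ≈ ln(3.49131e-09)/ln(5.90806e-05) = -19.4730/-9.7366 ≈ 2.00.
So the convergence is quadratic (order 2).

2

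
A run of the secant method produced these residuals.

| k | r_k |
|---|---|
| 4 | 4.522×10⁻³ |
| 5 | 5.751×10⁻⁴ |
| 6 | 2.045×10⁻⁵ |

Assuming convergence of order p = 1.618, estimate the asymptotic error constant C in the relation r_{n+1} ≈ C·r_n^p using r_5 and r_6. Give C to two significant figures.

3.6

C ≈ r_6 / r_5^1.618
  = 2.045×10⁻⁵ / (5.751×10⁻⁴)^1.618
  = 2.045×10⁻⁵ / 5.71827e-06 ≈ 3.5763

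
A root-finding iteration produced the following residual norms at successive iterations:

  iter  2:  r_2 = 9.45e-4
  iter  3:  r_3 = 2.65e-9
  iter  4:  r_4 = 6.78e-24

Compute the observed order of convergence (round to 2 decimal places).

p ≈ ln(r_4/r_3) / ln(r_3/r_2)
  = ln(6.78e-24/2.65e-9) / ln(2.65e-9/9.45e-4)
  = ln(2.55849e-15) / ln(2.80423e-06)
  = -33.59936 / -12.78438 ≈ 2.62816

2.63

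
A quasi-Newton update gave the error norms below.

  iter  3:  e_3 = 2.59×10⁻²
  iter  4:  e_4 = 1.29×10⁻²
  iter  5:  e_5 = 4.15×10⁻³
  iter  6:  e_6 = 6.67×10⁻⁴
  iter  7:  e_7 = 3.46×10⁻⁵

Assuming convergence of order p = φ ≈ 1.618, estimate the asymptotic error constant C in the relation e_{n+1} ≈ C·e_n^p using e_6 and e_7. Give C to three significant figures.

4.76

C ≈ e_7 / e_6^1.618
  = 3.46×10⁻⁵ / (6.67×10⁻⁴)^1.618
  = 3.46×10⁻⁵ / 7.26835e-06 ≈ 4.7604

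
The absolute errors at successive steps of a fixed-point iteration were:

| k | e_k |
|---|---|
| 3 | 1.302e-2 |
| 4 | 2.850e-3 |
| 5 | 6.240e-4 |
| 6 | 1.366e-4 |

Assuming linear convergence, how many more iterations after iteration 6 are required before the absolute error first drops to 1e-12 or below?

13

Rate ρ ≈ e_6/e_5 = 1.366e-4/6.240e-4 = 0.2189.
After j more steps, e_{6+j} ≈ 1.366e-4·ρ^j; need ρ^j ≤ 1e-12/1.366e-4 = 7.32064e-09.
j ≥ ln(7.32064e-09)/ln(0.2189) = -18.7326/-1.51914 = 12.331.
So 13 more iterations are needed.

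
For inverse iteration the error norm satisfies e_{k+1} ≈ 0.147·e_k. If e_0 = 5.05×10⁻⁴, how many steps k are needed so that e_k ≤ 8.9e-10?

After k steps, e_k ≈ 5.05×10⁻⁴·0.147^k.
Need 0.147^k ≤ 8.9e-10/5.05×10⁻⁴ = 1.76238e-06.
k ≥ ln(1.76238e-06)/ln(0.147) = -13.2488/-1.91732 = 6.910.
Smallest integer k = 7.

7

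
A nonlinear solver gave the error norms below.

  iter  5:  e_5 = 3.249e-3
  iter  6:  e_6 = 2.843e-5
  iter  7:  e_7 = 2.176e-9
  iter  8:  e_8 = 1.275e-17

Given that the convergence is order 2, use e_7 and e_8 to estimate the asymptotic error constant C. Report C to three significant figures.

C ≈ e_8 / e_7^2
  = 1.275e-17 / (2.176e-9)^2
  = 1.275e-17 / 4.73498e-18 ≈ 2.6927

2.69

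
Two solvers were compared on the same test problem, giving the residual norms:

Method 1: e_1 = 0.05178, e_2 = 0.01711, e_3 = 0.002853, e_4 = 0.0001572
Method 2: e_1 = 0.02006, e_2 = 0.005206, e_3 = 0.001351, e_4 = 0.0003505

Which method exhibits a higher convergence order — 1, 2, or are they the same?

1

Method 1: p ≈ ln(0.0001572/0.002853)/ln(0.002853/0.01711) ≈ 1.62.
Method 2: p ≈ ln(0.0003505/0.001351)/ln(0.001351/0.005206) ≈ 1.00.
Method 1 has the higher order (≈1.6 vs ≈1.0).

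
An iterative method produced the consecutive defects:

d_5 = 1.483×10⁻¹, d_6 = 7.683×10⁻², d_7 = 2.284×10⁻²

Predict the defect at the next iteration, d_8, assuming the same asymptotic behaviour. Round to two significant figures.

2.4e-3

First estimate the order: p ≈ ln(d_7/d_6) / ln(d_6/d_5) = ln(2.284×10⁻²/7.683×10⁻²)/ln(7.683×10⁻²/1.483×10⁻¹) = ln(0.29728)/ln(0.518071) ≈ 1.8446.
Then d_8 ≈ d_7·(d_7/d_6)^p = 2.284×10⁻²·(0.29728)^1.8446 = 2.284×10⁻²·0.106709 ≈ 0.002437.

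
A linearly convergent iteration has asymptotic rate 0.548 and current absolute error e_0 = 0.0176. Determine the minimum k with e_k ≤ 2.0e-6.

16

After k steps, e_k ≈ 0.0176·0.548^k.
Need 0.548^k ≤ 2.0e-6/0.0176 = 0.000113636.
k ≥ ln(0.000113636)/ln(0.548) = -9.0825/-0.60148 = 15.100.
Smallest integer k = 16.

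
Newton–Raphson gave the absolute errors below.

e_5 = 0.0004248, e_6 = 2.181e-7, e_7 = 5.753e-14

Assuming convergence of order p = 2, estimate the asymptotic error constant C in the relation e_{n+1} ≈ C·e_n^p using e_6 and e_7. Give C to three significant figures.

1.21

C ≈ e_7 / e_6^2
  = 5.753e-14 / (2.181e-7)^2
  = 5.753e-14 / 4.75676e-14 ≈ 1.2094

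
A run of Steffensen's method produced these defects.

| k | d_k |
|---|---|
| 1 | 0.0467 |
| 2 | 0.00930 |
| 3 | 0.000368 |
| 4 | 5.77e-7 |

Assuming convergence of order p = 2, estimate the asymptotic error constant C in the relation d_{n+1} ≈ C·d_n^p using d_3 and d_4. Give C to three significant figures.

4.26

C ≈ d_4 / d_3^2
  = 5.77e-7 / (0.000368)^2
  = 5.77e-7 / 1.35424e-07 ≈ 4.2607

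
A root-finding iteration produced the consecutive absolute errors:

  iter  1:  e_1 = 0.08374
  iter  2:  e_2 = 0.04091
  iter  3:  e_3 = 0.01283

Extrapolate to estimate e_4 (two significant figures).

First estimate the order: p ≈ ln(e_3/e_2) / ln(e_2/e_1) = ln(0.01283/0.04091)/ln(0.04091/0.08374) = ln(0.313615)/ln(0.488536) ≈ 1.6188.
Then e_4 ≈ e_3·(e_3/e_2)^p = 0.01283·(0.313615)^1.6188 = 0.01283·0.153027 ≈ 0.001963.

2.0e-3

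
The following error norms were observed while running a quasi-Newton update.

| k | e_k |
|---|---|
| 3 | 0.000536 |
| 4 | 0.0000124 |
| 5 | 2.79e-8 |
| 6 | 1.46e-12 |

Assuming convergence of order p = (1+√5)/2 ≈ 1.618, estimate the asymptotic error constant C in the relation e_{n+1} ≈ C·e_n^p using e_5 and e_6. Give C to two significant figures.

C ≈ e_6 / e_5^1.618
  = 1.46e-12 / (2.79e-8)^1.618
  = 1.46e-12 / 5.98395e-13 ≈ 2.4399

2.4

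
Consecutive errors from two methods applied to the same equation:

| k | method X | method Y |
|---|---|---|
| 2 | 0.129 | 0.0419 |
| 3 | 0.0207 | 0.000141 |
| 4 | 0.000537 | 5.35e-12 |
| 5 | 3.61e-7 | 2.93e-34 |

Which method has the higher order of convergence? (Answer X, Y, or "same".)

Y

Method X: p ≈ ln(3.61e-7/0.000537)/ln(0.000537/0.0207) ≈ 2.00.
Method Y: p ≈ ln(2.93e-34/5.35e-12)/ln(5.35e-12/0.000141) ≈ 3.00.
Method Y has the higher order (≈3.0 vs ≈2.0).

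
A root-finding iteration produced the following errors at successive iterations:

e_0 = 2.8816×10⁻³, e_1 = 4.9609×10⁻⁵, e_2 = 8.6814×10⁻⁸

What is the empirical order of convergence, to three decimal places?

p ≈ ln(e_2/e_1) / ln(e_1/e_0)
  = ln(8.6814×10⁻⁸/4.9609×10⁻⁵) / ln(4.9609×10⁻⁵/2.8816×10⁻³)
  = ln(0.00174996) / ln(0.0172158)
  = -6.348162 / -4.061928 ≈ 1.562845

1.563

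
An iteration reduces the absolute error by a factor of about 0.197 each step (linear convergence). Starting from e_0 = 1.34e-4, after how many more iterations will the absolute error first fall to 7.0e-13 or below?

After k steps, e_k ≈ 1.34e-4·0.197^k.
Need 0.197^k ≤ 7.0e-13/1.34e-4 = 5.22388e-09.
k ≥ ln(5.22388e-09)/ln(0.197) = -19.0700/-1.62455 = 11.739.
Smallest integer k = 12.

12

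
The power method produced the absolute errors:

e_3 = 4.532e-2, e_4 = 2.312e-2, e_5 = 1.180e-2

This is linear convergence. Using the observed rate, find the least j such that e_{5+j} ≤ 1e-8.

Rate ρ ≈ e_5/e_4 = 1.180e-2/2.312e-2 = 0.5104.
After j more steps, e_{5+j} ≈ 1.180e-2·ρ^j; need ρ^j ≤ 1e-8/1.180e-2 = 8.47458e-07.
j ≥ ln(8.47458e-07)/ln(0.5104) = -13.9810/-0.67256 = 20.788.
So 21 more iterations are needed.

21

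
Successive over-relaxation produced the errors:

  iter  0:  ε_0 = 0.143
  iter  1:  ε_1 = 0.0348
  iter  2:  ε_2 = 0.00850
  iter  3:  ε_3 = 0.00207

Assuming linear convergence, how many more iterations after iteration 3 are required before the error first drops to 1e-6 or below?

6

Rate ρ ≈ ε_3/ε_2 = 0.00207/0.00850 = 0.2435.
After j more steps, ε_{3+j} ≈ 0.00207·ρ^j; need ρ^j ≤ 1e-6/0.00207 = 0.000483092.
j ≥ ln(0.000483092)/ln(0.2435) = -7.6353/-1.41264 = 5.405.
So 6 more iterations are needed.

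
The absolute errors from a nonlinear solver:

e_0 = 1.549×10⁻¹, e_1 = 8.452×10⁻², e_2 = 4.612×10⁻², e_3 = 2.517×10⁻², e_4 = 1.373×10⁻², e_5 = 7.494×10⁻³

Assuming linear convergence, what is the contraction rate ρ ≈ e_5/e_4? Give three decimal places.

ρ ≈ e_5/e_4 = 7.494×10⁻³/1.373×10⁻² = 0.54581

0.546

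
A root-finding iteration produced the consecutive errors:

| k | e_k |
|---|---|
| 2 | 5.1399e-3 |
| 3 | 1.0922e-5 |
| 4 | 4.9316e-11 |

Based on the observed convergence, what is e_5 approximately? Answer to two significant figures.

First estimate the order: p ≈ ln(e_4/e_3) / ln(e_3/e_2) = ln(4.9316e-11/1.0922e-5)/ln(1.0922e-5/5.1399e-3) = ln(4.51529e-06)/ln(0.00212494) ≈ 2.0000.
Then e_5 ≈ e_4·(e_4/e_3)^p = 4.9316e-11·(4.51529e-06)^2.0000 = 4.9316e-11·2.03878e-11 ≈ 1.005e-21.

1.0e-21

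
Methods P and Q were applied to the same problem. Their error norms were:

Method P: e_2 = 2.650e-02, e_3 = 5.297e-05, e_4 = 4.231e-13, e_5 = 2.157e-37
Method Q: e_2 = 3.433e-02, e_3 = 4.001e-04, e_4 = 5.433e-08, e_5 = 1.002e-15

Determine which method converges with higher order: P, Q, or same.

P

Method P: p ≈ ln(2.157e-37/4.231e-13)/ln(4.231e-13/5.297e-05) ≈ 3.00.
Method Q: p ≈ ln(1.002e-15/5.433e-08)/ln(5.433e-08/4.001e-04) ≈ 2.00.
Method P has the higher order (≈3.0 vs ≈2.0).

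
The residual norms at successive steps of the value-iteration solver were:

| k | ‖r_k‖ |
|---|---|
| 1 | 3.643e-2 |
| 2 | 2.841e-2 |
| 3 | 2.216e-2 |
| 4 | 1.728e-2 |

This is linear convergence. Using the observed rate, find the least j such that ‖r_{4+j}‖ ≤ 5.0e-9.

61

Rate ρ ≈ ‖r_4‖/‖r_3‖ = 1.728e-2/2.216e-2 = 0.7798.
After j more steps, ‖r_{4+j}‖ ≈ 1.728e-2·ρ^j; need ρ^j ≤ 5.0e-9/1.728e-2 = 2.89352e-07.
j ≥ ln(2.89352e-07)/ln(0.7798) = -15.0556/-0.24872 = 60.532.
So 61 more iterations are needed.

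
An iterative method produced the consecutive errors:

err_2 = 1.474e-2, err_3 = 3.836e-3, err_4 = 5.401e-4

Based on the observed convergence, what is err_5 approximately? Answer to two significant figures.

First estimate the order: p ≈ ln(err_4/err_3) / ln(err_3/err_2) = ln(5.401e-4/3.836e-3)/ln(3.836e-3/1.474e-2) = ln(0.140798)/ln(0.260244) ≈ 1.4563.
Then err_5 ≈ err_4·(err_4/err_3)^p = 5.401e-4·(0.140798)^1.4563 = 5.401e-4·0.0575574 ≈ 3.109e-05.

3.1e-5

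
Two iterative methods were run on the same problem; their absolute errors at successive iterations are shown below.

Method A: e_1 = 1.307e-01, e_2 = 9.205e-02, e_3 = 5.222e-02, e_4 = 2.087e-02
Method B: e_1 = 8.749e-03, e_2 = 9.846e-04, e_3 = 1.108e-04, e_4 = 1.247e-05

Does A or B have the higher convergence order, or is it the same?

A

Method A: p ≈ ln(2.087e-02/5.222e-02)/ln(5.222e-02/9.205e-02) ≈ 1.62.
Method B: p ≈ ln(1.247e-05/1.108e-04)/ln(1.108e-04/9.846e-04) ≈ 1.00.
Method A has the higher order (≈1.6 vs ≈1.0).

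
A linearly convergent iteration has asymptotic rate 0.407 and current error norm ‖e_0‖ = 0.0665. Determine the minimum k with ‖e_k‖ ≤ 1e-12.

After k steps, ‖e_k‖ ≈ 0.0665·0.407^k.
Need 0.407^k ≤ 1e-12/0.0665 = 1.50376e-11.
k ≥ ln(1.50376e-11)/ln(0.407) = -24.9205/-0.89894 = 27.722.
Smallest integer k = 28.

28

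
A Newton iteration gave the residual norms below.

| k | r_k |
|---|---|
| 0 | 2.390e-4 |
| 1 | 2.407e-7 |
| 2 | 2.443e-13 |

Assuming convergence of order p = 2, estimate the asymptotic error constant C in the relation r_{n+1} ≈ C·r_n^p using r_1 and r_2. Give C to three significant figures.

C ≈ r_2 / r_1^2
  = 2.443e-13 / (2.407e-7)^2
  = 2.443e-13 / 5.79365e-14 ≈ 4.2167

4.22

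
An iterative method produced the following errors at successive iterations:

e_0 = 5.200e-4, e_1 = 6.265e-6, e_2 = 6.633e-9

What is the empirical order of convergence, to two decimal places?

p ≈ ln(e_2/e_1) / ln(e_1/e_0)
  = ln(6.633e-9/6.265e-6) / ln(6.265e-6/5.200e-4)
  = ln(0.00105874) / ln(0.0120481)
  = -6.85068 / -4.41885 ≈ 1.55033

1.55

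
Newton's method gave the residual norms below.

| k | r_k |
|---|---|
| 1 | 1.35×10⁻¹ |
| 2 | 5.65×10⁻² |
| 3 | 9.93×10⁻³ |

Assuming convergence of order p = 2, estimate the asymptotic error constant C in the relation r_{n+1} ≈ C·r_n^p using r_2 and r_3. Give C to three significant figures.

3.11

C ≈ r_3 / r_2^2
  = 9.93×10⁻³ / (5.65×10⁻²)^2
  = 9.93×10⁻³ / 0.00319225 ≈ 3.1107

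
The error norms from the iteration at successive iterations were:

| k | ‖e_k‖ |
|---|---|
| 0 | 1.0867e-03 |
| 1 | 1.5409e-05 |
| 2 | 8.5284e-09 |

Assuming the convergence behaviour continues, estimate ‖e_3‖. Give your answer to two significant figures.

1.6e-14

First estimate the order: p ≈ ln(‖e_2‖/‖e_1‖) / ln(‖e_1‖/‖e_0‖) = ln(8.5284e-09/1.5409e-05)/ln(1.5409e-05/1.0867e-03) = ln(0.000553469)/ln(0.0141796) ≈ 1.7621.
Then ‖e_3‖ ≈ ‖e_2‖·(‖e_2‖/‖e_1‖)^p = 8.5284e-09·(0.000553469)^1.7621 = 8.5284e-09·1.82392e-06 ≈ 1.556e-14.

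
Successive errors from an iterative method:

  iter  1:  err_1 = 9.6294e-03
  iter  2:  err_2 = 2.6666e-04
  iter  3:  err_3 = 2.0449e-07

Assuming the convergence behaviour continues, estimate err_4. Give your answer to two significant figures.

First estimate the order: p ≈ ln(err_3/err_2) / ln(err_2/err_1) = ln(2.0449e-07/2.6666e-04)/ln(2.6666e-04/9.6294e-03) = ln(0.000766857)/ln(0.0276923) ≈ 2.0000.
Then err_4 ≈ err_3·(err_3/err_2)^p = 2.0449e-07·(0.000766857)^2.0000 = 2.0449e-07·5.8807e-07 ≈ 1.203e-13.

1.2e-13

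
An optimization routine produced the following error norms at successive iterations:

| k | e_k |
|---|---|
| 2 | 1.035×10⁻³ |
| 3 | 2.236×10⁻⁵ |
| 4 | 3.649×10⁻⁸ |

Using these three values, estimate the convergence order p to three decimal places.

1.674

p ≈ ln(e_4/e_3) / ln(e_3/e_2)
  = ln(3.649×10⁻⁸/2.236×10⁻⁵) / ln(2.236×10⁻⁵/1.035×10⁻³)
  = ln(0.00163193) / ln(0.0216039)
  = -6.417992 / -3.834881 ≈ 1.673583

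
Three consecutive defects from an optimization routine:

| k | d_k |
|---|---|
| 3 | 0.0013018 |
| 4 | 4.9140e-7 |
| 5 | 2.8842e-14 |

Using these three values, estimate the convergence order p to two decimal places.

p ≈ ln(d_5/d_4) / ln(d_4/d_3)
  = ln(2.8842e-14/4.9140e-7) / ln(4.9140e-7/0.0013018)
  = ln(5.86935e-08) / ln(0.000377477)
  = -16.65094 / -7.88200 ≈ 2.11253

2.11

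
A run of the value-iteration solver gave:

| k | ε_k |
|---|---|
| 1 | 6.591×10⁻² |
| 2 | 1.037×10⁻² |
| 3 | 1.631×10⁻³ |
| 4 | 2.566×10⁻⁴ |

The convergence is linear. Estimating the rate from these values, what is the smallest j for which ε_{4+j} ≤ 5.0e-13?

11

Rate ρ ≈ ε_4/ε_3 = 2.566×10⁻⁴/1.631×10⁻³ = 0.1573.
After j more steps, ε_{4+j} ≈ 2.566×10⁻⁴·ρ^j; need ρ^j ≤ 5.0e-13/2.566×10⁻⁴ = 1.94856e-09.
j ≥ ln(1.94856e-09)/ln(0.1573) = -20.0562/-1.84960 = 10.844.
So 11 more iterations are needed.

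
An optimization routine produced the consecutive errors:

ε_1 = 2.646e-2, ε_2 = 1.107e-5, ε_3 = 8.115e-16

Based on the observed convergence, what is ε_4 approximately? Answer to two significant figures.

3.2e-46

First estimate the order: p ≈ ln(ε_3/ε_2) / ln(ε_2/ε_1) = ln(8.115e-16/1.107e-5)/ln(1.107e-5/2.646e-2) = ln(7.33062e-11)/ln(0.000418367) ≈ 2.9999.
Then ε_4 ≈ ε_3·(ε_3/ε_2)^p = 8.115e-16·(7.33062e-11)^2.9999 = 8.115e-16·3.94853e-31 ≈ 3.204e-46.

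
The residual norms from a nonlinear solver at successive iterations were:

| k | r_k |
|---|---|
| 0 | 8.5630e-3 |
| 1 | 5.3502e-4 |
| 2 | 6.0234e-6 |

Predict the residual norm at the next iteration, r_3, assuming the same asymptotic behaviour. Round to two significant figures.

4.2e-9

First estimate the order: p ≈ ln(r_2/r_1) / ln(r_1/r_0) = ln(6.0234e-6/5.3502e-4)/ln(5.3502e-4/8.5630e-3) = ln(0.0112583)/ln(0.0624804) ≈ 1.6180.
Then r_3 ≈ r_2·(r_2/r_1)^p = 6.0234e-6·(0.0112583)^1.6180 = 6.0234e-6·0.000703531 ≈ 4.238e-09.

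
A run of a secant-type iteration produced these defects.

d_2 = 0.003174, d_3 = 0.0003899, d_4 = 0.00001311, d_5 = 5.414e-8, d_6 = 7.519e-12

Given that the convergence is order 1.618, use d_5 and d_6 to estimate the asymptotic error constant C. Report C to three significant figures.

4.30

C ≈ d_6 / d_5^1.618
  = 7.519e-12 / (5.414e-8)^1.618
  = 7.519e-12 / 1.74917e-12 ≈ 4.2986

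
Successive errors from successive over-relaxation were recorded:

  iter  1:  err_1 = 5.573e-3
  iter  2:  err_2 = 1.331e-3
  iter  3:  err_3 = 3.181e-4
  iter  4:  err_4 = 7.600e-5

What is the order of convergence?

Consecutive ratios: err_4/err_3 = 7.600e-5/3.181e-4 = 0.238919, err_3/err_2 = 3.181e-4/1.331e-3 = 0.238993.
p ≈ ln(0.238919)/ln(0.238993) = -1.4316/-1.4313 ≈ 1.00.
So the convergence is linear (order 1).

1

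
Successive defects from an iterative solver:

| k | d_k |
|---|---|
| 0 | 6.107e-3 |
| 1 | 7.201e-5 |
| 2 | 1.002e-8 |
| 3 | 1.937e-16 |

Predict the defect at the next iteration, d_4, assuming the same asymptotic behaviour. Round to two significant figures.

7.2e-32

First estimate the order: p ≈ ln(d_3/d_2) / ln(d_2/d_1) = ln(1.937e-16/1.002e-8)/ln(1.002e-8/7.201e-5) = ln(1.93313e-08)/ln(0.000139147) ≈ 2.0002.
Then d_4 ≈ d_3·(d_3/d_2)^p = 1.937e-16·(1.93313e-08)^2.0002 = 1.937e-16·3.72374e-16 ≈ 7.213e-32.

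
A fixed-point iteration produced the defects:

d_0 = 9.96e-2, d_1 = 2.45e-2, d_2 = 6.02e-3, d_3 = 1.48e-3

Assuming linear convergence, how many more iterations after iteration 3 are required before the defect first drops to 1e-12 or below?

16

Rate ρ ≈ d_3/d_2 = 1.48e-3/6.02e-3 = 0.2458.
After j more steps, d_{3+j} ≈ 1.48e-3·ρ^j; need ρ^j ≤ 1e-12/1.48e-3 = 6.75676e-10.
j ≥ ln(6.75676e-10)/ln(0.2458) = -21.1153/-1.40324 = 15.048.
So 16 more iterations are needed.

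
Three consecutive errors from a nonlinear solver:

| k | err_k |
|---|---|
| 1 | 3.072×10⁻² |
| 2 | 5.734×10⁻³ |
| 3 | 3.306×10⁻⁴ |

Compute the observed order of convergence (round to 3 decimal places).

p ≈ ln(err_3/err_2) / ln(err_2/err_1)
  = ln(3.306×10⁻⁴/5.734×10⁻³) / ln(5.734×10⁻³/3.072×10⁻²)
  = ln(0.0576561) / ln(0.186654)
  = -2.853259 / -1.678499 ≈ 1.699887

1.700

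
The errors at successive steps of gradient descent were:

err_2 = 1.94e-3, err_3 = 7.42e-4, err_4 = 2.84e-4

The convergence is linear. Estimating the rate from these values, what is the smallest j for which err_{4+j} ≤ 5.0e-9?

12

Rate ρ ≈ err_4/err_3 = 2.84e-4/7.42e-4 = 0.3827.
After j more steps, err_{4+j} ≈ 2.84e-4·ρ^j; need ρ^j ≤ 5.0e-9/2.84e-4 = 1.76056e-05.
j ≥ ln(1.76056e-05)/ln(0.3827) = -10.9473/-0.96050 = 11.398.
So 12 more iterations are needed.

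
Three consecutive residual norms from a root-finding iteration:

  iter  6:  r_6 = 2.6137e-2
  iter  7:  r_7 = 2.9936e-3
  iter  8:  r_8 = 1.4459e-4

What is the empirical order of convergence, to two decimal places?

p ≈ ln(r_8/r_7) / ln(r_7/r_6)
  = ln(1.4459e-4/2.9936e-3) / ln(2.9936e-3/2.6137e-2)
  = ln(0.0482997) / ln(0.114535)
  = -3.03033 / -2.16687 ≈ 1.39848

1.40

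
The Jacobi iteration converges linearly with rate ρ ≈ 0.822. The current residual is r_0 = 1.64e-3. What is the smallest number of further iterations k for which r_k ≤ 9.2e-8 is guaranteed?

50

After k steps, r_k ≈ 1.64e-3·0.822^k.
Need 0.822^k ≤ 9.2e-8/1.64e-3 = 5.60976e-05.
k ≥ ln(5.60976e-05)/ln(0.822) = -9.7884/-0.19601 = 49.938.
Smallest integer k = 50.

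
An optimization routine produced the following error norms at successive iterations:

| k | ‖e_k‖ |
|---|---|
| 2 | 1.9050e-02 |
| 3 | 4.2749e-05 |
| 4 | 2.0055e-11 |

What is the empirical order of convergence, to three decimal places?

2.389

p ≈ ln(‖e_4‖/‖e_3‖) / ln(‖e_3‖/‖e_2‖)
  = ln(2.0055e-11/4.2749e-05) / ln(4.2749e-05/1.9050e-02)
  = ln(4.69134e-07) / ln(0.00224404)
  = -14.572377 / -6.099477 ≈ 2.389119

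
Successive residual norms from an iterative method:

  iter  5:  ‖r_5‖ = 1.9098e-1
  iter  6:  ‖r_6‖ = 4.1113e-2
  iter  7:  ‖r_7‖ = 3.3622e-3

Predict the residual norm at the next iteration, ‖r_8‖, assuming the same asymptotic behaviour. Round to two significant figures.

5.7e-5

First estimate the order: p ≈ ln(‖r_7‖/‖r_6‖) / ln(‖r_6‖/‖r_5‖) = ln(3.3622e-3/4.1113e-2)/ln(4.1113e-2/1.9098e-1) = ln(0.0817795)/ln(0.215274) ≈ 1.6302.
Then ‖r_8‖ ≈ ‖r_7‖·(‖r_7‖/‖r_6‖)^p = 3.3622e-3·(0.0817795)^1.6302 = 3.3622e-3·0.0168808 ≈ 5.676e-05.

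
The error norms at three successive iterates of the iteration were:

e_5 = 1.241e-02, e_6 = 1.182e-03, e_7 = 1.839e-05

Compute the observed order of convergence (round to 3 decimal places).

1.771

p ≈ ln(e_7/e_6) / ln(e_6/e_5)
  = ln(1.839e-05/1.182e-03) / ln(1.182e-03/1.241e-02)
  = ln(0.0155584) / ln(0.0952458)
  = -4.163155 / -2.351294 ≈ 1.770580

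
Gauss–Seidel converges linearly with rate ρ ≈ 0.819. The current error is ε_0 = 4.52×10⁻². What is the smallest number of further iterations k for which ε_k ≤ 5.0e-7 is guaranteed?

58

After k steps, ε_k ≈ 4.52×10⁻²·0.819^k.
Need 0.819^k ≤ 5.0e-7/4.52×10⁻² = 1.10619e-05.
k ≥ ln(1.10619e-05)/ln(0.819) = -11.4120/-0.19967 = 57.154.
Smallest integer k = 58.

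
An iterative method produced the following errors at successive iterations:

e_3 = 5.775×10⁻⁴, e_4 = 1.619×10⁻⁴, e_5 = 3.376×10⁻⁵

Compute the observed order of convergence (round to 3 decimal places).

1.233

p ≈ ln(e_5/e_4) / ln(e_4/e_3)
  = ln(3.376×10⁻⁵/1.619×10⁻⁴) / ln(1.619×10⁻⁴/5.775×10⁻⁴)
  = ln(0.208524) / ln(0.280346)
  = -1.567701 / -1.271731 ≈ 1.232730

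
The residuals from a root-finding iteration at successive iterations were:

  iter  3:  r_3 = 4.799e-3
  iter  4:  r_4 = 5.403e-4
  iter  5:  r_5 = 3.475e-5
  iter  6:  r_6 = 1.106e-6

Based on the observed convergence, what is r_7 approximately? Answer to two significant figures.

1.5e-8

First estimate the order: p ≈ ln(r_6/r_5) / ln(r_5/r_4) = ln(1.106e-6/3.475e-5)/ln(3.475e-5/5.403e-4) = ln(0.0318273)/ln(0.0643161) ≈ 1.2564.
Then r_7 ≈ r_6·(r_6/r_5)^p = 1.106e-6·(0.0318273)^1.2564 = 1.106e-6·0.0131498 ≈ 1.454e-08.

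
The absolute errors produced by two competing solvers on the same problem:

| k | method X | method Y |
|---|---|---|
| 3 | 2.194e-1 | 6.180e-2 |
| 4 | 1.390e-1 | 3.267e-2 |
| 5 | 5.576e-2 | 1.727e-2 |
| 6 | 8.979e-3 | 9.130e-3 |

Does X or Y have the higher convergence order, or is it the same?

X

Method X: p ≈ ln(8.979e-3/5.576e-2)/ln(5.576e-2/1.390e-1) ≈ 2.00.
Method Y: p ≈ ln(9.130e-3/1.727e-2)/ln(1.727e-2/3.267e-2) ≈ 1.00.
Method X has the higher order (≈2.0 vs ≈1.0).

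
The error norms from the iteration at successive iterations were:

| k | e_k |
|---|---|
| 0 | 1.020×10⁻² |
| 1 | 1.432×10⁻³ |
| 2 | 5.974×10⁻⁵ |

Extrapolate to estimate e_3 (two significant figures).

First estimate the order: p ≈ ln(e_2/e_1) / ln(e_1/e_0) = ln(5.974×10⁻⁵/1.432×10⁻³)/ln(1.432×10⁻³/1.020×10⁻²) = ln(0.0417179)/ln(0.140392) ≈ 1.6181.
Then e_3 ≈ e_2·(e_2/e_1)^p = 5.974×10⁻⁵·(0.0417179)^1.6181 = 5.974×10⁻⁵·0.00585523 ≈ 3.498e-07.

3.5e-7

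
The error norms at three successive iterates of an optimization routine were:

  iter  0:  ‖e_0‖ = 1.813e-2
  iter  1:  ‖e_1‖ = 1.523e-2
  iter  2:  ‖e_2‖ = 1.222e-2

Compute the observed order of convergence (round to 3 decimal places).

p ≈ ln(‖e_2‖/‖e_1‖) / ln(‖e_1‖/‖e_0‖)
  = ln(1.222e-2/1.523e-2) / ln(1.523e-2/1.813e-2)
  = ln(0.802364) / ln(0.840044)
  = -0.220193 / -0.174301 ≈ 1.263292

1.263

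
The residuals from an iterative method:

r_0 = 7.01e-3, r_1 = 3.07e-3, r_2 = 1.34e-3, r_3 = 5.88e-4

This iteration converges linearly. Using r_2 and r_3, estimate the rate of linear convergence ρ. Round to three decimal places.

0.439

ρ ≈ r_3/r_2 = 5.88e-4/1.34e-3 = 0.43881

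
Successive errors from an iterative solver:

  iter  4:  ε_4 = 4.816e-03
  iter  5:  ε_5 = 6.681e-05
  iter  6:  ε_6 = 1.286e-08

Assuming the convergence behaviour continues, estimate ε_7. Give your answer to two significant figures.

4.8e-16

First estimate the order: p ≈ ln(ε_6/ε_5) / ln(ε_5/ε_4) = ln(1.286e-08/6.681e-05)/ln(6.681e-05/4.816e-03) = ln(0.000192486)/ln(0.0138725) ≈ 2.0000.
Then ε_7 ≈ ε_6·(ε_6/ε_5)^p = 1.286e-08·(0.000192486)^2.0000 = 1.286e-08·3.70509e-08 ≈ 4.765e-16.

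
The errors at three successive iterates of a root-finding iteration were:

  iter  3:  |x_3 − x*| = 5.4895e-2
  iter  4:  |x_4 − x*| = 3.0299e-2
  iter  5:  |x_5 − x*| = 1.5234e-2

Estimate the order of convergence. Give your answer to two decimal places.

p ≈ ln(|x_5 − x*|/|x_4 − x*|) / ln(|x_4 − x*|/|x_3 − x*|)
  = ln(1.5234e-2/3.0299e-2) / ln(3.0299e-2/5.4895e-2)
  = ln(0.502789) / ln(0.551945)
  = -0.68758 / -0.59431 ≈ 1.15694

1.16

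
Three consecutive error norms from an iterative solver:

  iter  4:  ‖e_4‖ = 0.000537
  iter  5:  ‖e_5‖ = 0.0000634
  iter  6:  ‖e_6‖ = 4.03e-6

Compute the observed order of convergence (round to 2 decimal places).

p ≈ ln(‖e_6‖/‖e_5‖) / ln(‖e_5‖/‖e_4‖)
  = ln(4.03e-6/0.0000634) / ln(0.0000634/0.000537)
  = ln(0.0635647) / ln(0.118063)
  = -2.75570 / -2.13654 ≈ 1.28980

1.29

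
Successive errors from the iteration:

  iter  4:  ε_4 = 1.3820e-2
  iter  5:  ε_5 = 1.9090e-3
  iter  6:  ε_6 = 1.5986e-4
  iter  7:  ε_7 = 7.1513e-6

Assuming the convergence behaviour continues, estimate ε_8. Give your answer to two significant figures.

1.5e-7

First estimate the order: p ≈ ln(ε_7/ε_6) / ln(ε_6/ε_5) = ln(7.1513e-6/1.5986e-4)/ln(1.5986e-4/1.9090e-3) = ln(0.0447348)/ln(0.0837402) ≈ 1.2528.
Then ε_8 ≈ ε_7·(ε_7/ε_6)^p = 7.1513e-6·(0.0447348)^1.2528 = 7.1513e-6·0.0203952 ≈ 1.459e-07.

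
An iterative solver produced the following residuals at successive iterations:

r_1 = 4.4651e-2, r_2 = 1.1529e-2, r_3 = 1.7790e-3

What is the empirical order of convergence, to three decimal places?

1.380

p ≈ ln(r_3/r_2) / ln(r_2/r_1)
  = ln(1.7790e-3/1.1529e-2) / ln(1.1529e-2/4.4651e-2)
  = ln(0.154307) / ln(0.258203)
  = -1.868811 / -1.354009 ≈ 1.380206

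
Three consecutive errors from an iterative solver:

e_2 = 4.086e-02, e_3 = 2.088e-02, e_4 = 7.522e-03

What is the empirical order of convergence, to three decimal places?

1.521

p ≈ ln(e_4/e_3) / ln(e_3/e_2)
  = ln(7.522e-03/2.088e-02) / ln(2.088e-02/4.086e-02)
  = ln(0.360249) / ln(0.511013)
  = -1.020960 / -0.671360 ≈ 1.520734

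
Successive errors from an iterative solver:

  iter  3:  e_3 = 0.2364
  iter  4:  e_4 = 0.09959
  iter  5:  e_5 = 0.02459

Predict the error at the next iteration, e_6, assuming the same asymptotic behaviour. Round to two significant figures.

2.6e-3

First estimate the order: p ≈ ln(e_5/e_4) / ln(e_4/e_3) = ln(0.02459/0.09959)/ln(0.09959/0.2364) = ln(0.246912)/ln(0.421277) ≈ 1.6180.
Then e_6 ≈ e_5·(e_5/e_4)^p = 0.02459·(0.246912)^1.6180 = 0.02459·0.104024 ≈ 0.002558.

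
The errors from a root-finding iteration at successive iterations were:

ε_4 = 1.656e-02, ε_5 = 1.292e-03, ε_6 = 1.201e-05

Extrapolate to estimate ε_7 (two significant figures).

2.3e-9

First estimate the order: p ≈ ln(ε_6/ε_5) / ln(ε_5/ε_4) = ln(1.201e-05/1.292e-03)/ln(1.292e-03/1.656e-02) = ln(0.00929567)/ln(0.0780193) ≈ 1.8340.
Then ε_7 ≈ ε_6·(ε_6/ε_5)^p = 1.201e-05·(0.00929567)^1.8340 = 1.201e-05·0.000187857 ≈ 2.256e-09.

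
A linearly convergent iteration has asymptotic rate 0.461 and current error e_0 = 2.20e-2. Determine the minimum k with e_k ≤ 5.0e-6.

After k steps, e_k ≈ 2.20e-2·0.461^k.
Need 0.461^k ≤ 5.0e-6/2.20e-2 = 0.000227273.
k ≥ ln(0.000227273)/ln(0.461) = -8.3894/-0.77436 = 10.834.
Smallest integer k = 11.

11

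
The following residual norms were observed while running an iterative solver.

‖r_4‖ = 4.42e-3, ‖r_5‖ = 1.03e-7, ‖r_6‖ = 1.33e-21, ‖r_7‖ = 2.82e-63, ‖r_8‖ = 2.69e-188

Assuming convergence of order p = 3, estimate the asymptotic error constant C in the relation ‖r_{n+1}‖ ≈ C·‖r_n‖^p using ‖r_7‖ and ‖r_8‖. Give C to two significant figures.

1.2

C ≈ ‖r_8‖ / ‖r_7‖^3
  = 2.69e-188 / (2.82e-63)^3
  = 2.69e-188 / 2.24258e-188 ≈ 1.1995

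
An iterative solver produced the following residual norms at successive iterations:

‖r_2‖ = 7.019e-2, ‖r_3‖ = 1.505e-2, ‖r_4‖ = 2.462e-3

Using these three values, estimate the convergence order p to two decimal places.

1.18

p ≈ ln(‖r_4‖/‖r_3‖) / ln(‖r_3‖/‖r_2‖)
  = ln(2.462e-3/1.505e-2) / ln(1.505e-2/7.019e-2)
  = ln(0.163588) / ln(0.214418)
  = -1.81040 / -1.53983 ≈ 1.17571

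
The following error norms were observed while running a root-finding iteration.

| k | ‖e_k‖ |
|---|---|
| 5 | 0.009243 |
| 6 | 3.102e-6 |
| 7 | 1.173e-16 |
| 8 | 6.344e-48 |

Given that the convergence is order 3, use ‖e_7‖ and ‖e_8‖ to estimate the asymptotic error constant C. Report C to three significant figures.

3.93

C ≈ ‖e_8‖ / ‖e_7‖^3
  = 6.344e-48 / (1.173e-16)^3
  = 6.344e-48 / 1.61396e-48 ≈ 3.9307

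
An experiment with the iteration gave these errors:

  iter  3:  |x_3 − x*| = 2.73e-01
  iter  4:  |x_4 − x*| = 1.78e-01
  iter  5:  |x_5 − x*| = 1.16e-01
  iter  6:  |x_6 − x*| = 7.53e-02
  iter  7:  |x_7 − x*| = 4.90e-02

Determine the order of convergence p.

Consecutive ratios: |x_7 − x*|/|x_6 − x*| = 4.90e-02/7.53e-02 = 0.65073, |x_6 − x*|/|x_5 − x*| = 7.53e-02/1.16e-01 = 0.649138.
p ≈ ln(0.65073)/ln(0.649138) = -0.4297/-0.4321 ≈ 0.99.
So the convergence is linear (order 1).

1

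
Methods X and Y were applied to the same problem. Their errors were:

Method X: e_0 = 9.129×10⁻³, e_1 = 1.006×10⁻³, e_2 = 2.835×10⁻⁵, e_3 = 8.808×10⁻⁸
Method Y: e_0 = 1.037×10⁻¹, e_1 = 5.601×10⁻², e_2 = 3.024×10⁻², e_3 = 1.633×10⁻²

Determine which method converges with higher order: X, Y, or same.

X

Method X: p ≈ ln(8.808×10⁻⁸/2.835×10⁻⁵)/ln(2.835×10⁻⁵/1.006×10⁻³) ≈ 1.62.
Method Y: p ≈ ln(1.633×10⁻²/3.024×10⁻²)/ln(3.024×10⁻²/5.601×10⁻²) ≈ 1.00.
Method X has the higher order (≈1.6 vs ≈1.0).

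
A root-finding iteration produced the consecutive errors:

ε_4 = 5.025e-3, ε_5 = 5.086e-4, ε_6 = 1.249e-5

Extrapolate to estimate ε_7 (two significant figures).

3.1e-8

First estimate the order: p ≈ ln(ε_6/ε_5) / ln(ε_5/ε_4) = ln(1.249e-5/5.086e-4)/ln(5.086e-4/5.025e-3) = ln(0.0245576)/ln(0.101214) ≈ 1.6183.
Then ε_7 ≈ ε_6·(ε_6/ε_5)^p = 1.249e-5·(0.0245576)^1.6183 = 1.249e-5·0.00248221 ≈ 3.1e-08.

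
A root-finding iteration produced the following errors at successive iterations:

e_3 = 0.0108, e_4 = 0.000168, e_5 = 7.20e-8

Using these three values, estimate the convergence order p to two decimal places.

p ≈ ln(e_5/e_4) / ln(e_4/e_3)
  = ln(7.20e-8/0.000168) / ln(0.000168/0.0108)
  = ln(0.000428571) / ln(0.0155556)
  = -7.75505 / -4.16333 ≈ 1.86270

1.86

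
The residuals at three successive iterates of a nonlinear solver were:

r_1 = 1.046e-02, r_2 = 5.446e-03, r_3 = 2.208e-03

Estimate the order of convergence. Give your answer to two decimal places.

p ≈ ln(r_3/r_2) / ln(r_2/r_1)
  = ln(2.208e-03/5.446e-03) / ln(5.446e-03/1.046e-02)
  = ln(0.405435) / ln(0.52065)
  = -0.90279 / -0.65268 ≈ 1.38320

1.38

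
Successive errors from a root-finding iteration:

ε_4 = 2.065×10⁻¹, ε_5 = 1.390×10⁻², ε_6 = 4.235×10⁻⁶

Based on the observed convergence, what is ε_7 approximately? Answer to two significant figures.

1.2e-16

First estimate the order: p ≈ ln(ε_6/ε_5) / ln(ε_5/ε_4) = ln(4.235×10⁻⁶/1.390×10⁻²)/ln(1.390×10⁻²/2.065×10⁻¹) = ln(0.000304676)/ln(0.0673123) ≈ 3.0004.
Then ε_7 ≈ ε_6·(ε_6/ε_5)^p = 4.235×10⁻⁶·(0.000304676)^3.0004 = 4.235×10⁻⁶·2.81909e-11 ≈ 1.194e-16.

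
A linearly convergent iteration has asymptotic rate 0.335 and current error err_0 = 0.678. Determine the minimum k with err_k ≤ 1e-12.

After k steps, err_k ≈ 0.678·0.335^k.
Need 0.335^k ≤ 1e-12/0.678 = 1.47493e-12.
k ≥ ln(1.47493e-12)/ln(0.335) = -27.2424/-1.09362 = 24.910.
Smallest integer k = 25.

25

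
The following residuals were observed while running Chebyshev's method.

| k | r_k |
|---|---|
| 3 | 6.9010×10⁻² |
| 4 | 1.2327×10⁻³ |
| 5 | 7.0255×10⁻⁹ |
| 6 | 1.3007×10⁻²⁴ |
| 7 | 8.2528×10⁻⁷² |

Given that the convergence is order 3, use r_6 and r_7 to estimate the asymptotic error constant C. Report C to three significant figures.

C ≈ r_7 / r_6^3
  = 8.2528×10⁻⁷² / (1.3007×10⁻²⁴)^3
  = 8.2528×10⁻⁷² / 2.20055e-72 ≈ 3.7503

3.75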